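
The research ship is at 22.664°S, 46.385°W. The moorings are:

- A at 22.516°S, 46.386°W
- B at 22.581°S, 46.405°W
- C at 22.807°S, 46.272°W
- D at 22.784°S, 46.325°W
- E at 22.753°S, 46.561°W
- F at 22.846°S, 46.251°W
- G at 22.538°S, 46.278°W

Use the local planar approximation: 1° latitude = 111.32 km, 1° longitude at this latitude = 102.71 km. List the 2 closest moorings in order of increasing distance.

B, D

Distances from 22.664°S, 46.385°W:
A: 16.476 km
B: 9.465 km
C: 19.701 km
D: 14.711 km
E: 20.614 km
F: 24.493 km
G: 17.819 km
Sorted: B (9.465 km) < D (14.711 km) < A (16.476 km) < G (17.819 km) < …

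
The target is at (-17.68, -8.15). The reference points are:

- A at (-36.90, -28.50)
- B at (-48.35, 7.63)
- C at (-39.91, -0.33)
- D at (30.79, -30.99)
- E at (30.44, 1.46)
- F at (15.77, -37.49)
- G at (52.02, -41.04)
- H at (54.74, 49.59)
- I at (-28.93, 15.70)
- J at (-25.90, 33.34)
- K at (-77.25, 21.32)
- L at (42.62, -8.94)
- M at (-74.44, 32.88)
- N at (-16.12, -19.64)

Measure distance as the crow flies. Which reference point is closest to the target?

N

Distances from (-17.68, -8.15):
A: √((-19.22)² + (-20.35)²) = √(369.4084 + 414.1225) = 27.99
B: √((-30.67)² + (15.78)²) = √(940.6489 + 249.0084) = 34.49
C: √((-22.23)² + (7.82)²) = √(494.1729 + 61.1524) = 23.57
D: √((48.47)² + (-22.84)²) = √(2349.3409 + 521.6656) = 53.58
E: √((48.12)² + (9.61)²) = √(2315.5344 + 92.3521) = 49.07
F: √((33.45)² + (-29.34)²) = √(1118.9025 + 860.8356) = 44.49
G: √((69.70)² + (-32.89)²) = √(4858.0900 + 1081.7521) = 77.07
H: √((72.42)² + (57.74)²) = √(5244.6564 + 3333.9076) = 92.62
I: √((-11.25)² + (23.85)²) = √(126.5625 + 568.8225) = 26.37
J: √((-8.22)² + (41.49)²) = √(67.5684 + 1721.4201) = 42.30
K: √((-59.57)² + (29.47)²) = √(3548.5849 + 868.4809) = 66.46
L: √((60.30)² + (-0.79)²) = √(3636.0900 + 0.6241) = 60.31
M: √((-56.76)² + (41.03)²) = √(3221.6976 + 1683.4609) = 70.04
N: √((1.56)² + (-11.49)²) = √(2.4336 + 132.0201) = 11.60
Minimum: N at 11.60.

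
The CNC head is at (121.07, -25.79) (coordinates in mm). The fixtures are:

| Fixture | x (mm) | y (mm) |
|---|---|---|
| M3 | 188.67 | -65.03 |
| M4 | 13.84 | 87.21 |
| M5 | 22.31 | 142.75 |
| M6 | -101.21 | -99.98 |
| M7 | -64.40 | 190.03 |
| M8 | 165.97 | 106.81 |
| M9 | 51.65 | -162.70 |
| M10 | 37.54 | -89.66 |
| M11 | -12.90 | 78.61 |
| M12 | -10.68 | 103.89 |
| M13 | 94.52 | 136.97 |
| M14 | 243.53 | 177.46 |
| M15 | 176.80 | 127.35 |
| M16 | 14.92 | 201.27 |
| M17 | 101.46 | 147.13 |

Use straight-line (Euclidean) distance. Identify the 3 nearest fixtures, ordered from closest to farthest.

M3, M10, M8

Distances from (121.07, -25.79):
M3: 78.16 mm
M4: 155.78 mm
M5: 195.34 mm
M6: 234.33 mm
M7: 284.57 mm
M8: 140.00 mm
M9: 153.50 mm
M10: 105.15 mm
M11: 169.84 mm
M12: 184.86 mm
M13: 164.91 mm
M14: 237.29 mm
M15: 162.97 mm
M16: 250.65 mm
M17: 174.03 mm
Sorted: M3 (78.16 mm) < M10 (105.15 mm) < M8 (140.00 mm) < M9 (153.50 mm) < M4 (155.78 mm) < …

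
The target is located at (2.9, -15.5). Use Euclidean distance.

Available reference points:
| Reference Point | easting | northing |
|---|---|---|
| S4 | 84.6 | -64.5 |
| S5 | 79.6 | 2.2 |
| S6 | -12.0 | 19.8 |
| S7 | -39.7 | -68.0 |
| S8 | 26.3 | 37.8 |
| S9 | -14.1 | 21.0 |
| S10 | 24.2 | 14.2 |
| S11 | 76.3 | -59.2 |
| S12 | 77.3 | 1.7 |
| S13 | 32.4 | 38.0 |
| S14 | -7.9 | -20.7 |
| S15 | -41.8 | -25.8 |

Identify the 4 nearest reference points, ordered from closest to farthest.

S14, S10, S6, S9

Distances from (2.9, -15.5):
S4: √((81.7)² + (-49.0)²) = √(6674.890 + 2401.000) = 95.3
S5: √((76.7)² + (17.7)²) = √(5882.890 + 313.290) = 78.7
S6: √((-14.9)² + (35.3)²) = √(222.010 + 1246.090) = 38.3
S7: √((-42.6)² + (-52.5)²) = √(1814.760 + 2756.250) = 67.6
S8: √((23.4)² + (53.3)²) = √(547.560 + 2840.890) = 58.2
S9: √((-17.0)² + (36.5)²) = √(289.000 + 1332.250) = 40.3
S10: √((21.3)² + (29.7)²) = √(453.690 + 882.090) = 36.5
S11: √((73.4)² + (-43.7)²) = √(5387.560 + 1909.690) = 85.4
S12: √((74.4)² + (17.2)²) = √(5535.360 + 295.840) = 76.4
S13: √((29.5)² + (53.5)²) = √(870.250 + 2862.250) = 61.1
S14: √((-10.8)² + (-5.2)²) = √(116.640 + 27.040) = 12.0
S15: √((-44.7)² + (-10.3)²) = √(1998.090 + 106.090) = 45.9
Sorted: S14 (12.0) < S10 (36.5) < S6 (38.3) < S9 (40.3) < S15 (45.9) < S8 (58.2) < …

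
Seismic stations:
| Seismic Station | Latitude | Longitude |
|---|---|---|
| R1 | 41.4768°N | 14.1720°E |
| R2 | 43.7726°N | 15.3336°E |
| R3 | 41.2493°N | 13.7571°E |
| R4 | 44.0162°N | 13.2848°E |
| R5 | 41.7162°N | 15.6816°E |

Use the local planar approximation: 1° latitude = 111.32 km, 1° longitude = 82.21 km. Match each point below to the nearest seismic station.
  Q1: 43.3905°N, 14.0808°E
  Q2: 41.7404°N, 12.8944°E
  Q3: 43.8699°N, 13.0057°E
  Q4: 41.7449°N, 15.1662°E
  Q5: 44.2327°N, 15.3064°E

Q1 at 43.3905°N, 14.0808°E:
  R1: 213.1650 km
  R2: 111.4305 km
  R3: 239.8393 km
  R4: 95.5710 km
  R5: 228.1615 km
  → nearest: R4 (95.5710 km)
Q2 at 41.7404°N, 12.8944°E:
  R1: 109.0536 km
  R2: 302.3052 km
  R3: 89.5474 km
  R4: 255.3669 km
  R5: 229.1515 km
  → nearest: R3 (89.5474 km)
Q3 at 43.8699°N, 13.0057°E:
  R1: 283.1292 km
  R2: 191.6829 km
  R3: 298.1936 km
  R4: 28.1372 km
  R5: 325.3824 km
  → nearest: R4 (28.1372 km)
Q4 at 41.7449°N, 15.1662°E:
  R1: 87.0117 km
  R2: 226.1427 km
  R3: 128.3088 km
  R4: 296.3974 km
  R5: 42.4913 km
  → nearest: R5 (42.4913 km)
Q5 at 44.2327°N, 15.3064°E:
  R1: 320.6484 km
  R2: 51.2671 km
  R3: 355.6980 km
  R4: 167.9341 km
  R5: 281.8298 km
  → nearest: R2 (51.2671 km)

Q1→R4; Q2→R3; Q3→R4; Q4→R5; Q5→R2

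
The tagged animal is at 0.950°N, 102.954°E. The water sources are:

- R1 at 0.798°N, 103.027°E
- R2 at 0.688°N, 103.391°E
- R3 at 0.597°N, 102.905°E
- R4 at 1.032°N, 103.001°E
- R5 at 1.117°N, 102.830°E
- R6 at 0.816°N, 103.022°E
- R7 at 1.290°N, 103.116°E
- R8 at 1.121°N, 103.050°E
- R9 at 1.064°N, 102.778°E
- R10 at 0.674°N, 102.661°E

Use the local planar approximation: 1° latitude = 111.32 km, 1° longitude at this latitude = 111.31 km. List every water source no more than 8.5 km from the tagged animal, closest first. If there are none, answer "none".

none

Distances from 0.950°N, 102.954°E:
R1: 18.771 km
R2: 56.716 km
R3: 39.673 km
R4: 10.521 km
R5: 23.154 km
R6: 16.727 km
R7: 41.925 km
R8: 21.830 km
R9: 23.342 km
R10: 44.807 km
Threshold 8.5 km: none within range.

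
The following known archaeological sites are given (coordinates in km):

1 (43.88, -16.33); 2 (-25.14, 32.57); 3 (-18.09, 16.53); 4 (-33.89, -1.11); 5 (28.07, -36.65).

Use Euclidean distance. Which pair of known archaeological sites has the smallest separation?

Pairwise distances:
1–2: 84.59 km
1–3: 70.14 km
1–4: 79.25 km
1–5: 25.75 km
2–3: 17.52 km
2–4: 34.80 km
2–5: 87.31 km
3–4: 23.68 km
3–5: 70.42 km
4–5: 71.43 km
Closest pair: 2–3 at 17.52 km.

2 and 3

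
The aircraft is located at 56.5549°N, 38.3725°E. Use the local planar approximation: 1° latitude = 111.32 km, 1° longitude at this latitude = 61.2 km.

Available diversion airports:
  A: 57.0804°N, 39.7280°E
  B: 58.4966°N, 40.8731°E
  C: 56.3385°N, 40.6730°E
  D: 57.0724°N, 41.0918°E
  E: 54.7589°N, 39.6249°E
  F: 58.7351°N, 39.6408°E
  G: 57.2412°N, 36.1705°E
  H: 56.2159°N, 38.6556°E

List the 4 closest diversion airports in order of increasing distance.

H, A, C, G

Distances from 56.5549°N, 38.3725°E:
A: √((0.5255·111.32)² + (1.3555·61.2)²) = √(3422.093222 + 6881.797484) = 101.5081 km
B: √((1.9417·111.32)² + (2.5006·61.2)²) = √(46720.841521 + 23420.237668) = 264.8416 km
C: √((-0.2164·111.32)² + (2.3005·61.2)²) = √(580.311141 + 19821.993048) = 142.8366 km
D: √((0.5175·111.32)² + (2.7193·61.2)²) = √(3318.693186 + 27696.002496) = 176.1099 km
E: √((-1.7960·111.32)² + (1.2524·61.2)²) = √(39972.292800 + 5874.744214) = 214.1192 km
F: √((2.1802·111.32)² + (1.2683·61.2)²) = √(58903.223986 + 6024.858190) = 254.8099 km
G: √((0.6863·111.32)² + (-2.2020·61.2)²) = √(5836.794366 + 18160.904454) = 154.9119 km
H: √((-0.3390·111.32)² + (0.2831·61.2)²) = √(1424.117397 + 300.180574) = 41.5247 km
Sorted: H (41.5247 km) < A (101.5081 km) < C (142.8366 km) < G (154.9119 km) < D (176.1099 km) < E (214.1192 km) < …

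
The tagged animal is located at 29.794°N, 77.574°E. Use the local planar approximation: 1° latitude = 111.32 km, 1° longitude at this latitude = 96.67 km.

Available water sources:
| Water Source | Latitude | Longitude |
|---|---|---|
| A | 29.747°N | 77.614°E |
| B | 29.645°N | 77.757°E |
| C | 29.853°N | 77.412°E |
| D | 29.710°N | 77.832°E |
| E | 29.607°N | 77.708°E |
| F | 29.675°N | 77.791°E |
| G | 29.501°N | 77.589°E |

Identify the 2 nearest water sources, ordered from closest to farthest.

A, C

Distances from 29.794°N, 77.574°E:
A: √((-0.047·111.32)² + (0.040·96.67)²) = √(27.37424 + 14.95214) = 6.506 km
B: √((-0.149·111.32)² + (0.183·96.67)²) = √(275.11795 + 312.95768) = 24.250 km
C: √((0.059·111.32)² + (-0.162·96.67)²) = √(43.13705 + 245.25251) = 16.982 km
D: √((-0.084·111.32)² + (0.258·96.67)²) = √(87.43896 + 622.04650) = 26.636 km
E: √((-0.187·111.32)² + (0.134·96.67)²) = √(433.34083 + 167.80042) = 24.518 km
F: √((-0.119·111.32)² + (0.217·96.67)²) = √(175.48513 + 440.05089) = 24.810 km
G: √((-0.293·111.32)² + (0.015·96.67)²) = √(1063.85303 + 2.10265) = 32.649 km
Sorted: A (6.506 km) < C (16.982 km) < B (24.250 km) < E (24.518 km) < …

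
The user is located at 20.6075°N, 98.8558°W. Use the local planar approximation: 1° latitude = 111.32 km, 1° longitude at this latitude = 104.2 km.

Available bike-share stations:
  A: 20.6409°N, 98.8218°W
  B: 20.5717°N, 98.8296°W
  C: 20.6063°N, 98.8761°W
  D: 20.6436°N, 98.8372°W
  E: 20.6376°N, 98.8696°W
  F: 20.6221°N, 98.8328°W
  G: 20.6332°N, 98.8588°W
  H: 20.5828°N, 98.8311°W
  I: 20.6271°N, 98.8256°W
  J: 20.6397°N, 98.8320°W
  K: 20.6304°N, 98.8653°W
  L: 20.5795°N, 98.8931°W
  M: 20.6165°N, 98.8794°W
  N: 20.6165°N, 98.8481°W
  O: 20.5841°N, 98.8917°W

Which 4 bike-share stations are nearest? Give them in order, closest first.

N, C, M, K

Distances from 20.6075°N, 98.8558°W:
A: √((0.0334·111.32)² + (0.0340·104.2)²) = √(13.824178 + 12.551432) = 5.1357 km
B: √((-0.0358·111.32)² + (0.0262·104.2)²) = √(15.882265 + 7.453118) = 4.8307 km
C: √((-0.0012·111.32)² + (-0.0203·104.2)²) = √(0.017845 + 4.474325) = 2.1195 km
D: √((0.0361·111.32)² + (0.0186·104.2)²) = √(16.149564 + 3.756309) = 4.4616 km
E: √((0.0301·111.32)² + (-0.0138·104.2)²) = √(11.227405 + 2.067729) = 3.6462 km
F: √((0.0146·111.32)² + (0.0230·104.2)²) = √(2.641509 + 5.743692) = 2.8957 km
G: √((0.0257·111.32)² + (-0.0030·104.2)²) = √(8.184886 + 0.097719) = 2.8780 km
H: √((-0.0247·111.32)² + (0.0247·104.2)²) = √(7.560322 + 6.624138) = 3.7662 km
I: √((0.0196·111.32)² + (0.0302·104.2)²) = √(4.760565 + 9.902602) = 3.8293 km
J: √((0.0322·111.32)² + (0.0238·104.2)²) = √(12.848669 + 6.150202) = 4.3588 km
K: √((0.0229·111.32)² + (-0.0095·104.2)²) = √(6.498563 + 0.979902) = 2.7347 km
L: √((-0.0280·111.32)² + (-0.0373·104.2)²) = √(9.715440 + 15.106126) = 4.9821 km
M: √((0.0090·111.32)² + (-0.0236·104.2)²) = √(1.003764 + 6.047271) = 2.6554 km
N: √((0.0090·111.32)² + (0.0077·104.2)²) = √(1.003764 + 0.643749) = 1.2836 km
O: √((-0.0234·111.32)² + (-0.0359·104.2)²) = √(6.785441 + 13.993435) = 4.5584 km
Sorted: N (1.2836 km) < C (2.1195 km) < M (2.6554 km) < K (2.7347 km) < G (2.8780 km) < F (2.8957 km) < …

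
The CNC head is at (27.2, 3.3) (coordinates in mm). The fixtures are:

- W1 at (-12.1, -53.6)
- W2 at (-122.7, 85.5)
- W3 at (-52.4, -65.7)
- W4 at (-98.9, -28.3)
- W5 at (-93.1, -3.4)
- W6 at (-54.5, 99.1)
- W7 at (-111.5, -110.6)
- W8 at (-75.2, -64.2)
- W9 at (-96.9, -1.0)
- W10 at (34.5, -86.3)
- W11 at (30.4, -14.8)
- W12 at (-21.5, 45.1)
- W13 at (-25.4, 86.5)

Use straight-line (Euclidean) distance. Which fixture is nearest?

W11

Distances from (27.2, 3.3):
W1: 69.2 mm
W2: 171.0 mm
W3: 105.3 mm
W4: 130.0 mm
W5: 120.5 mm
W6: 125.9 mm
W7: 179.5 mm
W8: 122.6 mm
W9: 124.2 mm
W10: 89.9 mm
W11: 18.4 mm
W12: 64.2 mm
W13: 98.4 mm
Minimum: W11 at 18.4 mm.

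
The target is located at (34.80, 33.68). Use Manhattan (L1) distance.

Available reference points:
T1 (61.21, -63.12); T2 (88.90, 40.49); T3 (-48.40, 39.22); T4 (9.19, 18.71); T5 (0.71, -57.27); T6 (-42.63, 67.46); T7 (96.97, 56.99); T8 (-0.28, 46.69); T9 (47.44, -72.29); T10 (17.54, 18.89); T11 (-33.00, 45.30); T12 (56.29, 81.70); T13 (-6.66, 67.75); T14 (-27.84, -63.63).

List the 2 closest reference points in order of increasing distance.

T10, T4

Distances from (34.80, 33.68):
T1: |26.41| + |-96.80| = 26.41 + 96.80 = 123.21
T2: |54.10| + |6.81| = 54.10 + 6.81 = 60.91
T3: |-83.20| + |5.54| = 83.20 + 5.54 = 88.74
T4: |-25.61| + |-14.97| = 25.61 + 14.97 = 40.58
T5: |-34.09| + |-90.95| = 34.09 + 90.95 = 125.04
T6: |-77.43| + |33.78| = 77.43 + 33.78 = 111.21
T7: |62.17| + |23.31| = 62.17 + 23.31 = 85.48
T8: |-35.08| + |13.01| = 35.08 + 13.01 = 48.09
T9: |12.64| + |-105.97| = 12.64 + 105.97 = 118.61
T10: |-17.26| + |-14.79| = 17.26 + 14.79 = 32.05
T11: |-67.80| + |11.62| = 67.80 + 11.62 = 79.42
T12: |21.49| + |48.02| = 21.49 + 48.02 = 69.51
T13: |-41.46| + |34.07| = 41.46 + 34.07 = 75.53
T14: |-62.64| + |-97.31| = 62.64 + 97.31 = 159.95
Sorted: T10 (32.05) < T4 (40.58) < T8 (48.09) < T2 (60.91) < …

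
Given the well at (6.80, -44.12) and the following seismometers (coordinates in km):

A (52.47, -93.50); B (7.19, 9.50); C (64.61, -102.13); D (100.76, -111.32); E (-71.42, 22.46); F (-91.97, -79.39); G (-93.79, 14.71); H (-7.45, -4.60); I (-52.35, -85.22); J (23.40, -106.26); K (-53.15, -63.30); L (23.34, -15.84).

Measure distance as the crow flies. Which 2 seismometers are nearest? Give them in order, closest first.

L, H

Distances from (6.80, -44.12):
A: √((45.67)² + (-49.38)²) = √(2085.7489 + 2438.3844) = 67.26 km
B: √((0.39)² + (53.62)²) = √(0.1521 + 2875.1044) = 53.62 km
C: √((57.81)² + (-58.01)²) = √(3341.9961 + 3365.1601) = 81.90 km
D: √((93.96)² + (-67.20)²) = √(8828.4816 + 4515.8400) = 115.52 km
E: √((-78.22)² + (66.58)²) = √(6118.3684 + 4432.8964) = 102.72 km
F: √((-98.77)² + (-35.27)²) = √(9755.5129 + 1243.9729) = 104.88 km
G: √((-100.59)² + (58.83)²) = √(10118.3481 + 3460.9689) = 116.53 km
H: √((-14.25)² + (39.52)²) = √(203.0625 + 1561.8304) = 42.01 km
I: √((-59.15)² + (-41.10)²) = √(3498.7225 + 1689.2100) = 72.03 km
J: √((16.60)² + (-62.14)²) = √(275.5600 + 3861.3796) = 64.32 km
K: √((-59.95)² + (-19.18)²) = √(3594.0025 + 367.8724) = 62.94 km
L: √((16.54)² + (28.28)²) = √(273.5716 + 799.7584) = 32.76 km
Sorted: L (32.76 km) < H (42.01 km) < B (53.62 km) < K (62.94 km) < …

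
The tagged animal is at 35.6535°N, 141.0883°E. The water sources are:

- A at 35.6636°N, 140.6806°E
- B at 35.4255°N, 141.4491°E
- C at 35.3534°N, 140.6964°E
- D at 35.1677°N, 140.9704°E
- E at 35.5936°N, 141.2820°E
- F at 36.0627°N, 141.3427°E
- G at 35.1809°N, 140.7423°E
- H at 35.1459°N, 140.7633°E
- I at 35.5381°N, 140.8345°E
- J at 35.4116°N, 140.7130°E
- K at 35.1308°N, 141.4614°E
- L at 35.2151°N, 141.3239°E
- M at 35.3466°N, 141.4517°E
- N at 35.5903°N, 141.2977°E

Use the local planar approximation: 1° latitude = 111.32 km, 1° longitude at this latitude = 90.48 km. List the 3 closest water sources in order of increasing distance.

Distances from 35.6535°N, 141.0883°E:
A: √((0.0101·111.32)² + (-0.4077·90.48)²) = √(1.264122 + 1360.775893) = 36.9058 km
B: √((-0.2280·111.32)² + (0.3608·90.48)²) = √(644.193131 + 1065.708038) = 41.3510 km
C: √((-0.3001·111.32)² + (-0.3919·90.48)²) = √(1116.036468 + 1257.348624) = 48.7174 km
D: √((-0.4858·111.32)² + (-0.1179·90.48)²) = √(2924.565930 + 113.797519) = 55.1214 km
E: √((-0.0599·111.32)² + (0.1937·90.48)²) = √(44.463131 + 307.159835) = 18.7516 km
F: √((0.4092·111.32)² + (0.2544·90.48)²) = √(2074.997823 + 529.833480) = 51.0375 km
G: √((-0.4726·111.32)² + (-0.3460·90.48)²) = √(2767.794423 + 980.070645) = 61.2198 km
H: √((-0.5076·111.32)² + (-0.3250·90.48)²) = √(3192.931652 + 864.712836) = 63.6996 km
I: √((-0.1154·111.32)² + (-0.2538·90.48)²) = √(165.028143 + 527.337213) = 26.3128 km
J: √((-0.2419·111.32)² + (-0.3753·90.48)²) = √(725.133772 + 1153.087629) = 43.3385 km
K: √((-0.5227·111.32)² + (0.3731·90.48)²) = √(3385.722780 + 1139.608505) = 67.2706 km
L: √((-0.4384·111.32)² + (0.2356·90.48)²) = √(2381.702356 + 454.418241) = 53.2552 km
M: √((-0.3069·111.32)² + (0.3634·90.48)²) = √(1167.186275 + 1081.122809) = 47.4163 km
N: √((-0.0632·111.32)² + (0.2094·90.48)²) = √(49.497191 + 358.970317) = 20.2106 km
Sorted: E (18.7516 km) < N (20.2106 km) < I (26.3128 km) < A (36.9058 km) < B (41.3510 km) < …

E, N, I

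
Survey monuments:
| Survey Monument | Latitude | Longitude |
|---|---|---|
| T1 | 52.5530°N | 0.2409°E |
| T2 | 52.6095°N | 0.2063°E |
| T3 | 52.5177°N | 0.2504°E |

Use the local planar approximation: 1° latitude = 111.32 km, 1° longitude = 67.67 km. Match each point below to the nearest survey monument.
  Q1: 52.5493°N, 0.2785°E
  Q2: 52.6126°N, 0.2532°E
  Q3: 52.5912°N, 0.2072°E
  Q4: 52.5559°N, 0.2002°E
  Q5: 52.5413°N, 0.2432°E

Q1→T1; Q2→T2; Q3→T2; Q4→T1; Q5→T1

Q1 at 52.5493°N, 0.2785°E:
  T1: 2.5775 km
  T2: 8.2934 km
  T3: 3.9988 km
  → nearest: T1 (2.5775 km)
Q2 at 52.6126°N, 0.2532°E:
  T1: 6.6867 km
  T2: 3.1924 km
  T3: 10.5660 km
  → nearest: T2 (3.1924 km)
Q3 at 52.5912°N, 0.2072°E:
  T1: 4.8253 km
  T2: 2.0381 km
  T3: 8.6886 km
  → nearest: T2 (2.0381 km)
Q4 at 52.5559°N, 0.2002°E:
  T1: 2.7730 km
  T2: 5.9810 km
  T3: 5.4427 km
  → nearest: T1 (2.7730 km)
Q5 at 52.5413°N, 0.2432°E:
  T1: 1.3117 km
  T2: 7.9921 km
  T3: 2.6719 km
  → nearest: T1 (1.3117 km)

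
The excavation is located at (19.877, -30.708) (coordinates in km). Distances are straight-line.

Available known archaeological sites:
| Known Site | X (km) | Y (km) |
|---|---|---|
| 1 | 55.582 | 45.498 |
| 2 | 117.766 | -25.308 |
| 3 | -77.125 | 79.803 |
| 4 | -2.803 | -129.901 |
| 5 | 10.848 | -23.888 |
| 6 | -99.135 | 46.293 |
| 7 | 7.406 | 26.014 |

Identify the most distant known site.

Distances from (19.877, -30.708):
1: √((35.705)² + (76.206)²) = √(1274.84702 + 5807.35444) = 84.156 km
2: √((97.889)² + (5.400)²) = √(9582.25632 + 29.16000) = 98.038 km
3: √((-97.002)² + (110.511)²) = √(9409.38800 + 12212.68112) = 147.044 km
4: √((-22.680)² + (-99.193)²) = √(514.38240 + 9839.25125) = 101.753 km
5: √((-9.029)² + (6.820)²) = √(81.52284 + 46.51240) = 11.315 km
6: √((-119.012)² + (77.001)²) = √(14163.85614 + 5929.15400) = 141.750 km
7: √((-12.471)² + (56.722)²) = √(155.52584 + 3217.38528) = 58.077 km
Maximum: 3 at 147.044 km.

3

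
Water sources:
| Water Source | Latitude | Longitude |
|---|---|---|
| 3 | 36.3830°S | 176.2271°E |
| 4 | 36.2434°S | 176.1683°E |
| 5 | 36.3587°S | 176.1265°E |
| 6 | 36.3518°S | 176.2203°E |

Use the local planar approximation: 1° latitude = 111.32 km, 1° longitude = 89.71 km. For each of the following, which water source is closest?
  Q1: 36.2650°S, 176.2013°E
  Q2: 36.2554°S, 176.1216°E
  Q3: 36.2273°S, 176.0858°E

Q1 at 36.2650°S, 176.2013°E:
  3: √((-0.1180·111.32)² + (0.0258·89.71)²) = √(172.548191 + 5.356994) = 13.3381 km
  4: √((0.0216·111.32)² + (-0.0330·89.71)²) = √(5.781678 + 8.764146) = 3.8139 km
  5: √((-0.0937·111.32)² + (-0.0748·89.71)²) = √(108.799169 + 45.028233) = 12.4027 km
  6: √((-0.0868·111.32)² + (0.0190·89.71)²) = √(93.365375 + 2.905286) = 9.8118 km
  → nearest: 4 (3.8139 km)
Q2 at 36.2554°S, 176.1216°E:
  3: √((-0.1276·111.32)² + (0.1055·89.71)²) = √(201.765888 + 89.574962) = 17.0687 km
  4: √((0.0120·111.32)² + (0.0467·89.71)²) = √(1.784469 + 17.551550) = 4.3973 km
  5: √((-0.1033·111.32)² + (0.0049·89.71)²) = √(132.235188 + 0.193230) = 11.5078 km
  6: √((-0.0964·111.32)² + (0.0987·89.71)²) = √(115.159684 + 78.399992) = 13.9126 km
  → nearest: 4 (4.3973 km)
Q3 at 36.2273°S, 176.0858°E:
  3: √((-0.1557·111.32)² + (0.1413·89.71)²) = √(300.416388 + 160.681559) = 21.4732 km
  4: √((-0.0161·111.32)² + (0.0825·89.71)²) = √(3.212167 + 54.775911) = 7.6150 km
  5: √((-0.1314·111.32)² + (0.0407·89.71)²) = √(213.962235 + 13.331240) = 15.0763 km
  6: √((-0.1245·111.32)² + (0.1345·89.71)²) = √(192.081305 + 145.588235) = 18.3758 km
  → nearest: 4 (7.6150 km)

Q1→4; Q2→4; Q3→4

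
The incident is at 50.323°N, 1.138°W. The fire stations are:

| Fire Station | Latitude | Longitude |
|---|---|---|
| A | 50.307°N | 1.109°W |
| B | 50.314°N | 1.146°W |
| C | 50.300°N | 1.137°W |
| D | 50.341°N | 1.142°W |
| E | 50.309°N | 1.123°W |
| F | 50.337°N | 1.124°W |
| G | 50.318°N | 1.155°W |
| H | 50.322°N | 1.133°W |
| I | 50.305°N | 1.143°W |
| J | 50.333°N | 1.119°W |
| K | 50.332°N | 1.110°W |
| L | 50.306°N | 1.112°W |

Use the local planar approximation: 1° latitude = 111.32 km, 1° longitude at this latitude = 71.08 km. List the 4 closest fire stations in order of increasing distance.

Distances from 50.323°N, 1.138°W:
A: √((-0.016·111.32)² + (0.029·71.08)²) = √(3.17239 + 4.24904) = 2.724 km
B: √((-0.009·111.32)² + (-0.008·71.08)²) = √(1.00376 + 0.32335) = 1.152 km
C: √((-0.023·111.32)² + (0.001·71.08)²) = √(6.55544 + 0.00505) = 2.561 km
D: √((0.018·111.32)² + (-0.004·71.08)²) = √(4.01505 + 0.08084) = 2.024 km
E: √((-0.014·111.32)² + (0.015·71.08)²) = √(2.42886 + 1.13678) = 1.888 km
F: √((0.014·111.32)² + (0.014·71.08)²) = √(2.42886 + 0.99026) = 1.849 km
G: √((-0.005·111.32)² + (-0.017·71.08)²) = √(0.30980 + 1.46013) = 1.330 km
H: √((-0.001·111.32)² + (0.005·71.08)²) = √(0.01239 + 0.12631) = 0.372 km
I: √((-0.018·111.32)² + (-0.005·71.08)²) = √(4.01505 + 0.12631) = 2.035 km
J: √((0.010·111.32)² + (0.019·71.08)²) = √(1.23921 + 1.82390) = 1.750 km
K: √((0.009·111.32)² + (0.028·71.08)²) = √(1.00376 + 3.96106) = 2.228 km
L: √((-0.017·111.32)² + (0.026·71.08)²) = √(3.58133 + 3.41540) = 2.645 km
Sorted: H (0.372 km) < B (1.152 km) < G (1.330 km) < J (1.750 km) < F (1.849 km) < E (1.888 km) < …

H, B, G, J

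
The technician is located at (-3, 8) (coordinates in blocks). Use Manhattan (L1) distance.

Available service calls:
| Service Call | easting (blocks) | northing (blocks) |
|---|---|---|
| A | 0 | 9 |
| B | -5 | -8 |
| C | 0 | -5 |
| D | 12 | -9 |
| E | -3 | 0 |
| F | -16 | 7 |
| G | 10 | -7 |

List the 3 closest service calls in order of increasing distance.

Distances from (-3, 8):
A: 4 blocks
B: 18 blocks
C: 16 blocks
D: 32 blocks
E: 8 blocks
F: 14 blocks
G: 28 blocks
Sorted: A (4 blocks) < E (8 blocks) < F (14 blocks) < C (16 blocks) < B (18 blocks) < …

A, E, F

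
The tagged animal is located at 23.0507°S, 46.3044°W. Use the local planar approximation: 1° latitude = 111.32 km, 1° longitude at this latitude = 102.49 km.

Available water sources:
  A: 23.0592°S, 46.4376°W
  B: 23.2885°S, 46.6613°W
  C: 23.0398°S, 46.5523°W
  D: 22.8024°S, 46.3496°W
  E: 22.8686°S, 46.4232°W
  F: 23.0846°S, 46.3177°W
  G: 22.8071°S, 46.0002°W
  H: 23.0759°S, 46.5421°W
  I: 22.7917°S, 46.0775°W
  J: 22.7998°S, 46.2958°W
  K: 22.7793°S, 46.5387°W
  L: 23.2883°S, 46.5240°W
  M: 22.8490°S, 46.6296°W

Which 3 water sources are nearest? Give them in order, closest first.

F, A, E

Distances from 23.0507°S, 46.3044°W:
A: 13.6844 km
B: 45.1526 km
C: 25.4362 km
D: 28.0263 km
E: 23.6470 km
F: 4.0124 km
G: 41.3206 km
H: 24.5229 km
I: 37.0415 km
J: 27.9441 km
K: 38.5931 km
L: 34.7295 km
M: 40.1873 km
Sorted: F (4.0124 km) < A (13.6844 km) < E (23.6470 km) < H (24.5229 km) < C (25.4362 km) < …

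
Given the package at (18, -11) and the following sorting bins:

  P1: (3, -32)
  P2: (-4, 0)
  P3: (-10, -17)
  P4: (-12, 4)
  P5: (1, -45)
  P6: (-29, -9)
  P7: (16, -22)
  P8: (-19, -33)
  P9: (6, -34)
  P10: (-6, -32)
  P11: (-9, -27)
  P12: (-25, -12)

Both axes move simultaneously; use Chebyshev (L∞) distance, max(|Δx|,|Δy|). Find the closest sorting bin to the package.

P7

Distances from (18, -11):
P1: 21
P2: 22
P3: 28
P4: 30
P5: 34
P6: 47
P7: 11
P8: 37
P9: 23
P10: 24
P11: 27
P12: 43
Minimum: P7 at 11.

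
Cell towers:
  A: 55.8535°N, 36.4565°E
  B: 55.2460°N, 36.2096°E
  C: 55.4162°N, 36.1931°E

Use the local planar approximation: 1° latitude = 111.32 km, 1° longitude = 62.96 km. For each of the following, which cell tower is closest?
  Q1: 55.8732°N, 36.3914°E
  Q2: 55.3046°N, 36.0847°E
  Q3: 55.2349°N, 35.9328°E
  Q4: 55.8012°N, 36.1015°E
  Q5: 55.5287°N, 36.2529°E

Q1 at 55.8732°N, 36.3914°E:
  A: 4.6485 km
  B: 70.7519 km
  C: 52.3828 km
  → nearest: A (4.6485 km)
Q2 at 55.3046°N, 36.0847°E:
  A: 65.4340 km
  B: 10.2172 km
  C: 14.1745 km
  → nearest: B (10.2172 km)
Q3 at 55.2349°N, 35.9328°E:
  A: 76.3493 km
  B: 17.4711 km
  C: 25.9982 km
  → nearest: B (17.4711 km)
Q4 at 55.8012°N, 36.1015°E:
  A: 23.0966 km
  B: 62.1785 km
  C: 43.2445 km
  → nearest: A (23.0966 km)
Q5 at 55.5287°N, 36.2529°E:
  A: 38.3618 km
  B: 31.5880 km
  C: 13.0772 km
  → nearest: C (13.0772 km)

Q1→A; Q2→B; Q3→B; Q4→A; Q5→C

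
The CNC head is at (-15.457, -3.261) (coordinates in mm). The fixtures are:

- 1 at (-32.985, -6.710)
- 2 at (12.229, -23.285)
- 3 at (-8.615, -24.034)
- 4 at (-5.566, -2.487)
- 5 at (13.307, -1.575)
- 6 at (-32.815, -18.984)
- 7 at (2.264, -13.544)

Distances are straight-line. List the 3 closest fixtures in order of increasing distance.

4, 1, 7

Distances from (-15.457, -3.261):
1: √((-17.528)² + (-3.449)²) = √(307.23078 + 11.89560) = 17.864 mm
2: √((27.686)² + (-20.024)²) = √(766.51460 + 400.96058) = 34.168 mm
3: √((6.842)² + (-20.773)²) = √(46.81296 + 431.51753) = 21.871 mm
4: √((9.891)² + (0.774)²) = √(97.83188 + 0.59908) = 9.921 mm
5: √((28.764)² + (1.686)²) = √(827.36770 + 2.84260) = 28.813 mm
6: √((-17.358)² + (-15.723)²) = √(301.30016 + 247.21273) = 23.420 mm
7: √((17.721)² + (-10.283)²) = √(314.03384 + 105.74009) = 20.488 mm
Sorted: 4 (9.921 mm) < 1 (17.864 mm) < 7 (20.488 mm) < 3 (21.871 mm) < 6 (23.420 mm) < …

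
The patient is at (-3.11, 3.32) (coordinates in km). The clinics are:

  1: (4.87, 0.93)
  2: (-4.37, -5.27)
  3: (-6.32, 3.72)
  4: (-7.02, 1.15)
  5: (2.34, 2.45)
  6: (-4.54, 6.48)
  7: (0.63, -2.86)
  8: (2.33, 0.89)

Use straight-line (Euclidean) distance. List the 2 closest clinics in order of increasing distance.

3, 6

Distances from (-3.11, 3.32):
1: √((7.98)² + (-2.39)²) = √(63.6804 + 5.7121) = 8.33 km
2: √((-1.26)² + (-8.59)²) = √(1.5876 + 73.7881) = 8.68 km
3: √((-3.21)² + (0.40)²) = √(10.3041 + 0.1600) = 3.23 km
4: √((-3.91)² + (-2.17)²) = √(15.2881 + 4.7089) = 4.47 km
5: √((5.45)² + (-0.87)²) = √(29.7025 + 0.7569) = 5.52 km
6: √((-1.43)² + (3.16)²) = √(2.0449 + 9.9856) = 3.47 km
7: √((3.74)² + (-6.18)²) = √(13.9876 + 38.1924) = 7.22 km
8: √((5.44)² + (-2.43)²) = √(29.5936 + 5.9049) = 5.96 km
Sorted: 3 (3.23 km) < 6 (3.47 km) < 4 (4.47 km) < 5 (5.52 km) < …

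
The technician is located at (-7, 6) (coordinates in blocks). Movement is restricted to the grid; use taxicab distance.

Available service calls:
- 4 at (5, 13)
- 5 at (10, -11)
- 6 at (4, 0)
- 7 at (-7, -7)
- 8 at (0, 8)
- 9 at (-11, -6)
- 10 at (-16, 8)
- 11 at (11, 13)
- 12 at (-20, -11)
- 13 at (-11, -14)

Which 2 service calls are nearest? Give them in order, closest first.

Distances from (-7, 6):
4: |12| + |7| = 12 + 7 = 19 blocks
5: |17| + |-17| = 17 + 17 = 34 blocks
6: |11| + |-6| = 11 + 6 = 17 blocks
7: |0| + |-13| = 0 + 13 = 13 blocks
8: |7| + |2| = 7 + 2 = 9 blocks
9: |-4| + |-12| = 4 + 12 = 16 blocks
10: |-9| + |2| = 9 + 2 = 11 blocks
11: |18| + |7| = 18 + 7 = 25 blocks
12: |-13| + |-17| = 13 + 17 = 30 blocks
13: |-4| + |-20| = 4 + 20 = 24 blocks
Sorted: 8 (9 blocks) < 10 (11 blocks) < 7 (13 blocks) < 9 (16 blocks) < …

8, 10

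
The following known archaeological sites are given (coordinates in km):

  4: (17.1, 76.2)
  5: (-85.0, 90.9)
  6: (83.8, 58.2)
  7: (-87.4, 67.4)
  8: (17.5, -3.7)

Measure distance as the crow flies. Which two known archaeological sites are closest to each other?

Pairwise distances:
4–5: √((-102.1)² + (14.7)²) = √(10424.410 + 216.090) = 103.2 km
4–6: √((66.7)² + (-18.0)²) = √(4448.890 + 324.000) = 69.1 km
4–7: √((-104.5)² + (-8.8)²) = √(10920.250 + 77.440) = 104.9 km
4–8: √((0.4)² + (-79.9)²) = √(0.160 + 6384.010) = 79.9 km
5–6: √((168.8)² + (-32.7)²) = √(28493.440 + 1069.290) = 171.9 km
5–7: √((-2.4)² + (-23.5)²) = √(5.760 + 552.250) = 23.6 km
5–8: √((102.5)² + (-94.6)²) = √(10506.250 + 8949.160) = 139.5 km
6–7: √((-171.2)² + (9.2)²) = √(29309.440 + 84.640) = 171.4 km
6–8: √((-66.3)² + (-61.9)²) = √(4395.690 + 3831.610) = 90.7 km
7–8: √((104.9)² + (-71.1)²) = √(11004.010 + 5055.210) = 126.7 km
Closest pair: 5–7 at 23.6 km.

5 and 7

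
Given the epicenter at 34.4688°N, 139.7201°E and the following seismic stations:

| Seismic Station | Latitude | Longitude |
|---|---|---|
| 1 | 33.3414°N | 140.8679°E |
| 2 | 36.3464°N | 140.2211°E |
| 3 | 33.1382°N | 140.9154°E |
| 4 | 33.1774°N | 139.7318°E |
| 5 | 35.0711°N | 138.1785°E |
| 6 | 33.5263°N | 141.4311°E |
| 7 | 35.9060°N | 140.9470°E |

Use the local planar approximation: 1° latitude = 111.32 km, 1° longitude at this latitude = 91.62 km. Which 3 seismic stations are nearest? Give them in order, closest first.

Distances from 34.4688°N, 139.7201°E:
1: 163.7367 km
2: 213.9953 km
3: 184.2103 km
4: 143.7626 km
5: 156.3476 km
6: 188.6327 km
7: 195.5306 km
Sorted: 4 (143.7626 km) < 5 (156.3476 km) < 1 (163.7367 km) < 3 (184.2103 km) < 6 (188.6327 km) < …

4, 5, 1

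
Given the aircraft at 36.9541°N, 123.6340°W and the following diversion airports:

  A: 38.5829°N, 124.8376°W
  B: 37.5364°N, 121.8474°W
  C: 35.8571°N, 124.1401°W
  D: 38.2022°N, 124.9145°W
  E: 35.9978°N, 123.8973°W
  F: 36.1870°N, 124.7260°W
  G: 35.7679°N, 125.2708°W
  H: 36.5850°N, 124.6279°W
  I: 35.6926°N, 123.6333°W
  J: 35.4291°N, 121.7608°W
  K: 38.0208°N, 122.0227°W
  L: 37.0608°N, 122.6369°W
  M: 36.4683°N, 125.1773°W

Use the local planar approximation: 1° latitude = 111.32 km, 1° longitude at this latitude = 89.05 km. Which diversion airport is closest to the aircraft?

Distances from 36.9541°N, 123.6340°W:
A: √((1.6288·111.32)² + (-1.2036·89.05)²) = √(32876.222926 + 11487.676729) = 210.6274 km
B: √((0.5823·111.32)² + (1.7866·89.05)²) = √(4201.844494 + 25311.769497) = 171.7953 km
C: √((-1.0970·111.32)² + (-0.5061·89.05)²) = √(14912.815693 + 2031.143102) = 130.1690 km
D: √((1.2481·111.32)² + (-1.2805·89.05)²) = √(19303.904559 + 13002.504514) = 179.7398 km
E: √((-0.9563·111.32)² + (-0.2633·89.05)²) = √(11332.734305 + 549.755478) = 109.0068 km
F: √((-0.7671·111.32)² + (-1.0920·89.05)²) = √(7292.062139 + 9456.123255) = 129.4148 km
G: √((-1.1862·111.32)² + (-1.6368·89.05)²) = √(17436.617259 + 21245.114710) = 196.6767 km
H: √((-0.3691·111.32)² + (-0.9939·89.05)²) = √(1688.241165 + 7833.452761) = 97.5792 km
I: √((-1.2615·111.32)² + (0.0007·89.05)²) = √(19720.635455 + 0.003886) = 140.4302 km
J: √((-1.5250·111.32)² + (1.8732·89.05)²) = √(28819.476169 + 27825.062328) = 238.0011 km
K: √((1.0667·111.32)² + (1.6113·89.05)²) = √(14100.385475 + 20588.308244) = 186.2490 km
L: √((0.1067·111.32)² + (0.9971·89.05)²) = √(141.083178 + 7883.975756) = 89.5827 km
M: √((-0.4858·111.32)² + (-1.5433·89.05)²) = √(2924.565930 + 18887.242655) = 147.6882 km
Minimum: L at 89.5827 km.

L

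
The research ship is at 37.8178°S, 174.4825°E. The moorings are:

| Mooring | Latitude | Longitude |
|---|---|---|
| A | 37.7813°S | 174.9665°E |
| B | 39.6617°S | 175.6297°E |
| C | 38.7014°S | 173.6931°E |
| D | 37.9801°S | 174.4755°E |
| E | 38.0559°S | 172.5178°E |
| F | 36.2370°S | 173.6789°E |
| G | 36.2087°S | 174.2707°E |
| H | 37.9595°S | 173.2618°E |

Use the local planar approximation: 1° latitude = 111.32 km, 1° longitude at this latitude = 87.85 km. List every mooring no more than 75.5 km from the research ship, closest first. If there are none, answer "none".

D, A

Distances from 37.8178°S, 174.4825°E:
A: √((0.0365·111.32)² + (0.4840·87.85)²) = √(16.509432 + 1807.899376) = 42.7131 km
B: √((-1.8439·111.32)² + (1.1472·87.85)²) = √(42132.877822 + 10156.914774) = 228.6696 km
C: √((-0.8836·111.32)² + (-0.7894·87.85)²) = √(9675.152291 + 4809.254674) = 120.3512 km
D: √((-0.1623·111.32)² + (-0.0070·87.85)²) = √(326.425017 + 0.378164) = 18.0777 km
E: √((-0.2381·111.32)² + (-1.9647·87.85)²) = √(702.530504 + 29790.378555) = 174.6222 km
F: √((1.5808·111.32)² + (-0.8036·87.85)²) = √(30967.079554 + 4983.831926) = 189.6073 km
G: √((1.6091·111.32)² + (-0.2118·87.85)²) = √(32085.769924 + 346.206680) = 180.0888 km
H: √((-0.1417·111.32)² + (-1.2207·87.85)²) = √(248.820464 + 11500.094810) = 108.3924 km
Threshold 75.5 km: D (18.0777 km), A (42.7131 km) are within range.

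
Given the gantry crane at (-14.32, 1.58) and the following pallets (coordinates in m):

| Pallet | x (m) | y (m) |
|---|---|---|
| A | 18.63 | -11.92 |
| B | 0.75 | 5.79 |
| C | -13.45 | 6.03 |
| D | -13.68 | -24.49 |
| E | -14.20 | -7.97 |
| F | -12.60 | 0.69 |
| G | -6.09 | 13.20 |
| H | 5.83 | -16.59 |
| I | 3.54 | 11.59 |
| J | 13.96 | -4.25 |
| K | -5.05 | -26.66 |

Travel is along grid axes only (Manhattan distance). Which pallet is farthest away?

A

Distances from (-14.32, 1.58):
A: |32.95| + |-13.50| = 32.95 + 13.50 = 46.45 m
B: |15.07| + |4.21| = 15.07 + 4.21 = 19.28 m
C: |0.87| + |4.45| = 0.87 + 4.45 = 5.32 m
D: |0.64| + |-26.07| = 0.64 + 26.07 = 26.71 m
E: |0.12| + |-9.55| = 0.12 + 9.55 = 9.67 m
F: |1.72| + |-0.89| = 1.72 + 0.89 = 2.61 m
G: |8.23| + |11.62| = 8.23 + 11.62 = 19.85 m
H: |20.15| + |-18.17| = 20.15 + 18.17 = 38.32 m
I: |17.86| + |10.01| = 17.86 + 10.01 = 27.87 m
J: |28.28| + |-5.83| = 28.28 + 5.83 = 34.11 m
K: |9.27| + |-28.24| = 9.27 + 28.24 = 37.51 m
Maximum: A at 46.45 m.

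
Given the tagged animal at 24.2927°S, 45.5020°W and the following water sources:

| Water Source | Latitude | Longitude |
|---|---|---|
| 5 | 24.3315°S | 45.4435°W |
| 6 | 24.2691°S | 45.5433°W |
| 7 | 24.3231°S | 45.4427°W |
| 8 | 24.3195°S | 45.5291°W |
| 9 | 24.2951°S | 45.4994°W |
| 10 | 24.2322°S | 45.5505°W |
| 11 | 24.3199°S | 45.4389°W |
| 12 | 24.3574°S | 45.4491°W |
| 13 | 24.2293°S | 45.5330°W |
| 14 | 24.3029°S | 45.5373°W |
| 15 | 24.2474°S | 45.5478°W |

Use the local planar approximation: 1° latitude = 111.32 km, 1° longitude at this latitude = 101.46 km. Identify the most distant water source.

Distances from 24.2927°S, 45.5020°W:
5: 7.3406 km
6: 4.9458 km
7: 6.9030 km
8: 4.0572 km
9: 0.3755 km
10: 8.3410 km
11: 7.0820 km
12: 8.9823 km
13: 7.7268 km
14: 3.7572 km
15: 6.8573 km
Maximum: 12 at 8.9823 km.

12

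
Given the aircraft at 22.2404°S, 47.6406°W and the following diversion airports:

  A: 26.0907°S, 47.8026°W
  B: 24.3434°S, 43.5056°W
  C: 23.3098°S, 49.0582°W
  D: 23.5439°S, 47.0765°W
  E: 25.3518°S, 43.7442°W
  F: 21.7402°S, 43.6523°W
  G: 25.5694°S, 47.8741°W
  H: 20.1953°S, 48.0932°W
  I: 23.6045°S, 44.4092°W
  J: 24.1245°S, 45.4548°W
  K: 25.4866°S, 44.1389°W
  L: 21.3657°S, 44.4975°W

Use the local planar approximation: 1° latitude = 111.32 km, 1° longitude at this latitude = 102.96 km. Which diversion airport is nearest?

Distances from 22.2404°S, 47.6406°W:
A: √((-3.8503·111.32)² + (-0.1620·102.96)²) = √(183711.157688 + 278.206387) = 428.9398 km
B: √((-2.1030·111.32)² + (4.1350·102.96)²) = √(54805.600508 + 181254.207008) = 485.8599 km
C: √((-1.0694·111.32)² + (-1.4176·102.96)²) = √(14171.856784 + 21303.181960) = 188.3482 km
D: √((-1.3035·111.32)² + (0.5641·102.96)²) = √(21055.640956 + 3373.255734) = 156.2975 km
E: √((-3.1114·111.32)² + (3.8964·102.96)²) = √(119965.975572 + 160940.051936) = 530.0057 km
F: √((0.5002·111.32)² + (3.9883·102.96)²) = √(3100.514524 + 168621.405452) = 414.3934 km
G: √((-3.3290·111.32)² + (-0.2335·102.96)²) = √(137332.708583 + 577.977374) = 371.3633 km
H: √((2.0451·111.32)² + (-0.4526·102.96)²) = √(51829.317831 + 2171.531667) = 232.3808 km
I: √((-1.3641·111.32)² + (3.2314·102.96)²) = √(23058.912067 + 110692.579762) = 365.7205 km
J: √((-1.8841·111.32)² + (2.1858·102.96)²) = √(43990.033678 + 50647.488097) = 307.6321 km
K: √((-3.2462·111.32)² + (3.5017·102.96)²) = √(130586.097125 + 129985.509299) = 510.4621 km
L: √((0.8747·111.32)² + (3.1431·102.96)²) = √(9481.229266 + 104725.746572) = 337.9452 km
Minimum: D at 156.2975 km.

D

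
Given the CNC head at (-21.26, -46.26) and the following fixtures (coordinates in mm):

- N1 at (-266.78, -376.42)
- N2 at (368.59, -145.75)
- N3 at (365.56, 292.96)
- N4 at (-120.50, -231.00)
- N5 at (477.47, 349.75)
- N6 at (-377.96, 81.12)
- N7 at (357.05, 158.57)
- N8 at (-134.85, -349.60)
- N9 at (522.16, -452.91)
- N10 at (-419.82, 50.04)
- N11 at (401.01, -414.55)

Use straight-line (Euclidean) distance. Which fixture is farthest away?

N9

Distances from (-21.26, -46.26):
N1: 411.44 mm
N2: 402.34 mm
N3: 514.49 mm
N4: 209.71 mm
N5: 636.83 mm
N6: 378.76 mm
N7: 430.20 mm
N8: 323.91 mm
N9: 678.73 mm
N10: 410.03 mm
N11: 560.31 mm
Maximum: N9 at 678.73 mm.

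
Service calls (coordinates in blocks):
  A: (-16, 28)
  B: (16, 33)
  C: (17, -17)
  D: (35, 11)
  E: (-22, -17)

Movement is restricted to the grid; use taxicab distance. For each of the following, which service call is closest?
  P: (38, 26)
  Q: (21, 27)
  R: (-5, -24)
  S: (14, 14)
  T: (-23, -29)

P at (38, 26):
  A: 56 blocks
  B: 29 blocks
  C: 64 blocks
  D: 18 blocks
  E: 103 blocks
  → nearest: D (18 blocks)
Q at (21, 27):
  A: 38 blocks
  B: 11 blocks
  C: 48 blocks
  D: 30 blocks
  E: 87 blocks
  → nearest: B (11 blocks)
R at (-5, -24):
  A: 63 blocks
  B: 78 blocks
  C: 29 blocks
  D: 75 blocks
  E: 24 blocks
  → nearest: E (24 blocks)
S at (14, 14):
  A: 44 blocks
  B: 21 blocks
  C: 34 blocks
  D: 24 blocks
  E: 67 blocks
  → nearest: B (21 blocks)
T at (-23, -29):
  A: 64 blocks
  B: 101 blocks
  C: 52 blocks
  D: 98 blocks
  E: 13 blocks
  → nearest: E (13 blocks)

P→D; Q→B; R→E; S→B; T→E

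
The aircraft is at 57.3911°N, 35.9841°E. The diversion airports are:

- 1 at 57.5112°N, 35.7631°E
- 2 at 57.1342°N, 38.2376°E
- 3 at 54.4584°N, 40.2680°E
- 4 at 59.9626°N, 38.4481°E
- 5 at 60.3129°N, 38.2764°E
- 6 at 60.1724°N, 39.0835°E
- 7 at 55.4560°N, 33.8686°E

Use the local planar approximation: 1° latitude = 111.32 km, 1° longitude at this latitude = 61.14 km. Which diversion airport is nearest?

Distances from 57.3911°N, 35.9841°E:
1: √((0.1201·111.32)² + (-0.2210·61.14)²) = √(178.744386 + 182.572523) = 19.0083 km
2: √((-0.2569·111.32)² + (2.2535·61.14)²) = √(817.851781 + 18983.050085) = 140.7157 km
3: √((-2.9327·111.32)² + (4.2839·61.14)²) = √(106581.462106 + 68600.853286) = 418.5479 km
4: √((2.5715·111.32)² + (2.4640·61.14)²) = √(81944.432638 + 22695.109149) = 323.4804 km
5: √((2.9218·111.32)² + (2.2923·61.14)²) = √(105790.669311 + 19642.365028) = 354.1653 km
6: √((2.7813·111.32)² + (3.0994·61.14)²) = √(95861.024672 + 35909.232771) = 363.0017 km
7: √((-1.9351·111.32)² + (-2.1155·61.14)²) = √(46403.765261 + 16729.267598) = 251.2629 km
Minimum: 1 at 19.0083 km.

1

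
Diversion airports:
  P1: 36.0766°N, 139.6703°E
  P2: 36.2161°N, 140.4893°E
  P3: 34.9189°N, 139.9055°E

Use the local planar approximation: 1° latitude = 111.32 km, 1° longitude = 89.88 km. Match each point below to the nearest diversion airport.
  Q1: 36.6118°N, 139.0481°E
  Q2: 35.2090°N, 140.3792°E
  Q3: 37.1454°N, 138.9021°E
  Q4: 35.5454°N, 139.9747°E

Q1 at 36.6118°N, 139.0481°E:
  P1: √((-0.5352·111.32)² + (0.6222·89.88)²) = √(3549.593373 + 3127.419509) = 81.7130 km
  P2: √((-0.3957·111.32)² + (1.4412·89.88)²) = √(1940.342945 + 16779.330733) = 136.8199 km
  P3: √((-1.6929·111.32)² + (0.8574·89.88)²) = √(35514.769906 + 5938.723231) = 203.6013 km
  → nearest: P1 (81.7130 km)
Q2 at 35.2090°N, 140.3792°E:
  P1: √((0.8676·111.32)² + (-0.7089·89.88)²) = √(9327.934375 + 4059.719991) = 115.7050 km
  P2: √((1.0071·111.32)² + (0.1101·89.88)²) = √(12568.735510 + 97.926620) = 112.5463 km
  P3: √((-0.2901·111.32)² + (-0.4737·89.88)²) = √(1042.898044 + 1812.729060) = 53.4381 km
  → nearest: P3 (53.4381 km)
Q3 at 37.1454°N, 138.9021°E:
  P1: √((-1.0688·111.32)² + (0.7682·89.88)²) = √(14155.958657 + 4767.324707) = 137.5619 km
  P2: √((-0.9293·111.32)² + (1.5872·89.88)²) = √(10701.835465 + 20351.172578) = 176.2186 km
  P3: √((-2.2265·111.32)² + (1.0034·89.88)²) = √(61431.595402 + 8133.441004) = 263.7518 km
  → nearest: P1 (137.5619 km)
Q4 at 35.5454°N, 139.9747°E:
  P1: √((0.5312·111.32)² + (-0.3044·89.88)²) = √(3496.733450 + 748.540708) = 65.1558 km
  P2: √((0.6707·111.32)² + (0.5146·89.88)²) = √(5574.462625 + 2139.270445) = 87.8279 km
  P3: √((-0.6265·111.32)² + (-0.0692·89.88)²) = √(4863.943774 + 38.684618) = 70.0188 km
  → nearest: P1 (65.1558 km)

Q1→P1; Q2→P3; Q3→P1; Q4→P1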